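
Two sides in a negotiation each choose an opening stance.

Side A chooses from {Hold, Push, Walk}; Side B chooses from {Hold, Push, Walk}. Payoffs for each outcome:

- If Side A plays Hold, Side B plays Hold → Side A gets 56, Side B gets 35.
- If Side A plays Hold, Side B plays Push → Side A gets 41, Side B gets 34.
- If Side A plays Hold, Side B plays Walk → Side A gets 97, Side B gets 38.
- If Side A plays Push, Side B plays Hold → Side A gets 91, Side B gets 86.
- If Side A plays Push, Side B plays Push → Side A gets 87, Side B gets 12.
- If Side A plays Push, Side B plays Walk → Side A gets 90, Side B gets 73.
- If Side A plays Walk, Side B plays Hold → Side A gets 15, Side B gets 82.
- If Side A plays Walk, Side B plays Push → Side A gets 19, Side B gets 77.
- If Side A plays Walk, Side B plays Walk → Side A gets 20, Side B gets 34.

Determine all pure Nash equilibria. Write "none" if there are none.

For each strategy profile, look for a profitable unilateral deviation.
(Hold, Hold): Side A can switch to Push (56 → 91). Not NE.
(Hold, Push): Side A can switch to Push (41 → 87). Not NE.
(Hold, Walk): Side A gets 97, best alternative 90; Side B gets 38, best alternative 35. No profitable deviation — NE.
(Push, Hold): Side A gets 91, best alternative 56; Side B gets 86, best alternative 73. No profitable deviation — NE.
(Push, Push): Side B can switch to Hold (12 → 86). Not NE.
(Push, Walk): Side A can switch to Hold (90 → 97). Not NE.
(Walk, Hold): Side A can switch to Hold (15 → 56). Not NE.
(Walk, Push): Side A can switch to Hold (19 → 41). Not NE.
(The remaining 1 profile has a profitable deviation by the same check.)

The pure Nash equilibria are (Hold, Walk); (Push, Hold).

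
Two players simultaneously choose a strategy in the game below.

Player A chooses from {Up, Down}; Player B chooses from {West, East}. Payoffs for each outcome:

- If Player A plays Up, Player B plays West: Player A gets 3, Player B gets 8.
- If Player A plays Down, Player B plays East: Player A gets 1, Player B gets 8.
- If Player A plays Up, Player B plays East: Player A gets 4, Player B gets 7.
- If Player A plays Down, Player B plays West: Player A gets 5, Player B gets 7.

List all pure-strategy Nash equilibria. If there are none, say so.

(Up, West): Player A can switch to Down (3 → 5). Not NE.
(Up, East): Player B can switch to West (7 → 8). Not NE.
(Down, West): Player B can switch to East (7 → 8). Not NE.
(Down, East): Player A can switch to Up (1 → 4). Not NE.

There is no pure-strategy Nash equilibrium.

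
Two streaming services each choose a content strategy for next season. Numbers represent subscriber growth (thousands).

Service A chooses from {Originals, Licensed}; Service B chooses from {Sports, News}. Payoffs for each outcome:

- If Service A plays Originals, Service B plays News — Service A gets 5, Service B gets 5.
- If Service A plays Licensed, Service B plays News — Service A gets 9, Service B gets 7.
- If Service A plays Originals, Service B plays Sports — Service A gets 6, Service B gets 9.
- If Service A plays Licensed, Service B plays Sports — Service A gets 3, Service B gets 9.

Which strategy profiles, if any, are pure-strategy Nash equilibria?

(Originals, Sports)

(Originals, Sports): Service A gets 6, best alternative 3; Service B gets 9, best alternative 5. No profitable deviation — NE.
(Originals, News): Service A can switch to Licensed (5 → 9). Not NE.
(Licensed, Sports): Service A can switch to Originals (3 → 6). Not NE.
(Licensed, News): Service B can switch to Sports (7 → 9). Not NE.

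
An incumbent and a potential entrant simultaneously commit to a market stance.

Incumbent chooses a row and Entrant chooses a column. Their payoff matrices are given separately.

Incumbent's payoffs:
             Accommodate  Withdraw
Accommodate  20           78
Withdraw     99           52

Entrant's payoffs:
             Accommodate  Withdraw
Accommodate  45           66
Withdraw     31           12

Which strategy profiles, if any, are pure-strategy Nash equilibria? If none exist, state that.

(Accommodate, Withdraw), (Withdraw, Accommodate)

Check each profile: it is a Nash equilibrium iff no player can strictly gain by switching unilaterally.
(Accommodate, Accommodate): Incumbent can switch to Withdraw (20 → 99). Not NE.
(Accommodate, Withdraw): Incumbent gets 78, best alternative 52; Entrant gets 66, best alternative 45. No profitable deviation — NE.
(Withdraw, Accommodate): Incumbent gets 99, best alternative 20; Entrant gets 31, best alternative 12. No profitable deviation — NE.
(Withdraw, Withdraw): Incumbent can switch to Accommodate (52 → 78). Not NE.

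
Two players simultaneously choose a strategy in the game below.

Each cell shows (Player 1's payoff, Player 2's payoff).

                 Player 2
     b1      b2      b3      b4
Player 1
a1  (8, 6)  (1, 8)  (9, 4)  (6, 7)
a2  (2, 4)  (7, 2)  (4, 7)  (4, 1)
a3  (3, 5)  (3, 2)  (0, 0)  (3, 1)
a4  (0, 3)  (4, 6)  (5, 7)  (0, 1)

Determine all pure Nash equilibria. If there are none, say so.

Player 1 against b1: payoffs 8, 2, 3, 0 → best response a1.
Player 1 against b2: payoffs 1, 7, 3, 4 → best response a2.
Player 1 against b3: payoffs 9, 4, 0, 5 → best response a1.
Player 1 against b4: payoffs 6, 4, 3, 0 → best response a1.
Player 2 against a1: payoffs 6, 8, 4, 7 → best response b2.
Player 2 against a2: payoffs 4, 2, 7, 1 → best response b3.
Player 2 against a3: payoffs 5, 2, 0, 1 → best response b1.
Player 2 against a4: payoffs 3, 6, 7, 1 → best response b3.
No profile is a mutual best response for all players.

This game has no pure Nash equilibrium.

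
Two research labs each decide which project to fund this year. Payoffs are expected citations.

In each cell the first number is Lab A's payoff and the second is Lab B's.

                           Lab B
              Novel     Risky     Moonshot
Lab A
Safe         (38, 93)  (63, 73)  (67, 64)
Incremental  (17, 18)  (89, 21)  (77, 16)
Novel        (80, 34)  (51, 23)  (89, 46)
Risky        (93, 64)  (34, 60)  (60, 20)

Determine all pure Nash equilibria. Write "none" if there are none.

Mark each player's best response to every combination of opponents' strategies; a profile where every player is best-responding is a pure Nash equilibrium.
Lab A against Novel: payoffs 38, 17, 80, 93 → best response Risky.
Lab A against Risky: payoffs 63, 89, 51, 34 → best response Incremental.
Lab A against Moonshot: payoffs 67, 77, 89, 60 → best response Novel.
Lab B against Safe: payoffs 93, 73, 64 → best response Novel.
Lab B against Incremental: payoffs 18, 21, 16 → best response Risky.
Lab B against Novel: payoffs 34, 23, 46 → best response Moonshot.
Lab B against Risky: payoffs 64, 60, 20 → best response Novel.
Mutual best responses: (Incremental, Risky); (Novel, Moonshot); (Risky, Novel).

Pure-strategy Nash equilibria: (Incremental, Risky) and (Novel, Moonshot) and (Risky, Novel)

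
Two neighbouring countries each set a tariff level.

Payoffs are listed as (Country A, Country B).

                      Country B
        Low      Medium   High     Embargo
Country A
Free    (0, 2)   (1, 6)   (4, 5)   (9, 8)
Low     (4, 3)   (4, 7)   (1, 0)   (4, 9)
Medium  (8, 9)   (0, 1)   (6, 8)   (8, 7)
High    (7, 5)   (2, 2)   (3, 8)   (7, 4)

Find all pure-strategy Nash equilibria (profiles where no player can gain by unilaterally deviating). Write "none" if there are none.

Pure-strategy Nash equilibria: (Free, Embargo); (Medium, Low)

For each player, find the best response to each opponent profile; mutual best responses are the pure NE.
Country A against Low: payoffs 0, 4, 8, 7 → best response Medium.
Country A against Medium: payoffs 1, 4, 0, 2 → best response Low.
Country A against High: payoffs 4, 1, 6, 3 → best response Medium.
Country A against Embargo: payoffs 9, 4, 8, 7 → best response Free.
Country B against Free: payoffs 2, 6, 5, 8 → best response Embargo.
Country B against Low: payoffs 3, 7, 0, 9 → best response Embargo.
Country B against Medium: payoffs 9, 1, 8, 7 → best response Low.
Country B against High: payoffs 5, 2, 8, 4 → best response High.
Mutual best responses: (Free, Embargo); (Medium, Low).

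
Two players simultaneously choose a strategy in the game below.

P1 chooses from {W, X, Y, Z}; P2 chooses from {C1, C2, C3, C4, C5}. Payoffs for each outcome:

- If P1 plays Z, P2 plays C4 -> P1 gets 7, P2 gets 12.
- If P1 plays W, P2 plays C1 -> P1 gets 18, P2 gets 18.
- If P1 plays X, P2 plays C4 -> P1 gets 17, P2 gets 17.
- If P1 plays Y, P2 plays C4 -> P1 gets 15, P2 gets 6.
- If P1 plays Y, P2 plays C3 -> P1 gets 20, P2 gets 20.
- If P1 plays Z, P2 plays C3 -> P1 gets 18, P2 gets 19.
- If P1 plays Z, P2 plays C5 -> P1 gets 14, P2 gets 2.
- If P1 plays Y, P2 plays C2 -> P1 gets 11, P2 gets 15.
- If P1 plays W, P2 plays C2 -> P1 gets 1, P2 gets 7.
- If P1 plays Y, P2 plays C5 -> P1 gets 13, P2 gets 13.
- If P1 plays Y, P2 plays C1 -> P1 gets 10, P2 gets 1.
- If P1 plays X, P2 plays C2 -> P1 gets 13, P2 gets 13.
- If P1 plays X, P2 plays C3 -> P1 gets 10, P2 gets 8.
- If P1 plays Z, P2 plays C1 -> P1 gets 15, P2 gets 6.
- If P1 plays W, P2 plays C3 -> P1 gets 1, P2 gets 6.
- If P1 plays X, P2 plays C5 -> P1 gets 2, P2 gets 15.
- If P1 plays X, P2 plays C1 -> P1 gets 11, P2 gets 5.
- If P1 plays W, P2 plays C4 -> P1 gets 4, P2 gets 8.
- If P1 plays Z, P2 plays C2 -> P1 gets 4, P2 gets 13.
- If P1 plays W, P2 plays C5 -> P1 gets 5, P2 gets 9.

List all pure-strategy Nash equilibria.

P1 against C1: payoffs 18, 11, 10, 15 → best response W.
P1 against C2: payoffs 1, 13, 11, 4 → best response X.
P1 against C3: payoffs 1, 10, 20, 18 → best response Y.
P1 against C4: payoffs 4, 17, 15, 7 → best response X.
P1 against C5: payoffs 5, 2, 13, 14 → best response Z.
P2 against W: payoffs 18, 7, 6, 8, 9 → best response C1.
P2 against X: payoffs 5, 13, 8, 17, 15 → best response C4.
P2 against Y: payoffs 1, 15, 20, 6, 13 → best response C3.
P2 against Z: payoffs 6, 13, 19, 12, 2 → best response C3.
Mutual best responses: (W, C1); (X, C4); (Y, C3).

(W, C1); (X, C4); (Y, C3)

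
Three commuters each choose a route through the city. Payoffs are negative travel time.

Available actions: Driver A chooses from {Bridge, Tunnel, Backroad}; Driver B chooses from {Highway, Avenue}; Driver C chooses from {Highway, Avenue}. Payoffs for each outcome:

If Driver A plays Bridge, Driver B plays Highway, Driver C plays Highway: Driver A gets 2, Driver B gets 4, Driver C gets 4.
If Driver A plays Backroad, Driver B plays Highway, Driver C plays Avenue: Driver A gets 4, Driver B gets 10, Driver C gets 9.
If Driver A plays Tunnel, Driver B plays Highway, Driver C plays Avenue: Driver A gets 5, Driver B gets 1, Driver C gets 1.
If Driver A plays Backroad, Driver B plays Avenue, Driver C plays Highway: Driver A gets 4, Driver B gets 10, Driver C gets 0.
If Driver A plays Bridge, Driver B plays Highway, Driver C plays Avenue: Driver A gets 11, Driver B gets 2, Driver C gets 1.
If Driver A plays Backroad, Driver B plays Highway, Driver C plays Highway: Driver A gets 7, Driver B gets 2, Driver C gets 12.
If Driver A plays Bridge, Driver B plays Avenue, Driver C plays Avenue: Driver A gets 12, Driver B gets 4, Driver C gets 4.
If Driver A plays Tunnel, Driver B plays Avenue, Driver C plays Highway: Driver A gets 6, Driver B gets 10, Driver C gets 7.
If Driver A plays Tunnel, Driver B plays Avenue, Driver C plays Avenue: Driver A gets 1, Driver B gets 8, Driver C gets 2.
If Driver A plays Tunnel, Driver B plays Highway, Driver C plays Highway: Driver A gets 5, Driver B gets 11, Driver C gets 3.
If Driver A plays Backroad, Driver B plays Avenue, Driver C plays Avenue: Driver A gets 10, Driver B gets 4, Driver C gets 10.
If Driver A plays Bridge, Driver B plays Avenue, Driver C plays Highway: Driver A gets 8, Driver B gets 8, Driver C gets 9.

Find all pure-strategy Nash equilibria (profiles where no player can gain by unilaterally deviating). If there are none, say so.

Driver A against (Highway, Highway): payoffs 2, 5, 7 → best response Backroad.
Driver A against (Highway, Avenue): payoffs 11, 5, 4 → best response Bridge.
Driver A against (Avenue, Highway): payoffs 8, 6, 4 → best response Bridge.
Driver A against (Avenue, Avenue): payoffs 12, 1, 10 → best response Bridge.
Driver B against (Bridge, Highway): payoffs 4, 8 → best response Avenue.
Driver B against (Bridge, Avenue): payoffs 2, 4 → best response Avenue.
Driver B against (Tunnel, Highway): payoffs 11, 10 → best response Highway.
Driver B against (Tunnel, Avenue): payoffs 1, 8 → best response Avenue.
Driver B against (Backroad, Highway): payoffs 2, 10 → best response Avenue.
Driver B against (Backroad, Avenue): payoffs 10, 4 → best response Highway.
Driver C against (Bridge, Highway): payoffs 4, 1 → best response Highway.
Driver C against (Bridge, Avenue): payoffs 9, 4 → best response Highway.
Driver C against (Tunnel, Highway): payoffs 3, 1 → best response Highway.
Driver C against (Tunnel, Avenue): payoffs 7, 2 → best response Highway.
Driver C against (Backroad, Highway): payoffs 12, 9 → best response Highway.
Driver C against (Backroad, Avenue): payoffs 0, 10 → best response Avenue.
Mutual best responses: (Bridge, Avenue, Highway).

The unique pure-strategy Nash equilibrium is (Bridge, Avenue, Highway).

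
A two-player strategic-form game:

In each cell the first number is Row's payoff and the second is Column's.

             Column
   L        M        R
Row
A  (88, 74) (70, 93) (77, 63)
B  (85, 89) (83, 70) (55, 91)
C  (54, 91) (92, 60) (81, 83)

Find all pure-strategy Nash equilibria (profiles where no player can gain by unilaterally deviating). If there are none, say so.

Row against L: payoffs 88, 85, 54 → best response A.
Row against M: payoffs 70, 83, 92 → best response C.
Row against R: payoffs 77, 55, 81 → best response C.
Column against A: payoffs 74, 93, 63 → best response M.
Column against B: payoffs 89, 70, 91 → best response R.
Column against C: payoffs 91, 60, 83 → best response L.
No profile is a mutual best response for all players.

This game has no pure Nash equilibrium.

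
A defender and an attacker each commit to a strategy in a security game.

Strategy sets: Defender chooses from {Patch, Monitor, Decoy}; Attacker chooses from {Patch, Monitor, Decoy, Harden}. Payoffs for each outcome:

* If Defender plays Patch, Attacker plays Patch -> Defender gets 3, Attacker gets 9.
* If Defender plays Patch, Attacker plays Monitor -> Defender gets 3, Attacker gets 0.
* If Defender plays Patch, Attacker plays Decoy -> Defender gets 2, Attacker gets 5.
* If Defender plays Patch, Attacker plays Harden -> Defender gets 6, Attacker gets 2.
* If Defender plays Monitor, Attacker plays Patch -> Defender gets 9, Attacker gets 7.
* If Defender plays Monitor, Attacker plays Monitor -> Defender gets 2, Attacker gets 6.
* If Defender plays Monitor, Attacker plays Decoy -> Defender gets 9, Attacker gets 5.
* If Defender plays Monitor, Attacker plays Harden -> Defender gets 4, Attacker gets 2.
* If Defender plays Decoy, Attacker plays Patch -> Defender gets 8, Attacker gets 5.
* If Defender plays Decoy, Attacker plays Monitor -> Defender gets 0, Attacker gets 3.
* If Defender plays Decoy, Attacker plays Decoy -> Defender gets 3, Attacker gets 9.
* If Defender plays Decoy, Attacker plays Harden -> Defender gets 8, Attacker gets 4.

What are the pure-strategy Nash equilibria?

Defender against Patch: payoffs 3, 9, 8 → best response Monitor.
Defender against Monitor: payoffs 3, 2, 0 → best response Patch.
Defender against Decoy: payoffs 2, 9, 3 → best response Monitor.
Defender against Harden: payoffs 6, 4, 8 → best response Decoy.
Attacker against Patch: payoffs 9, 0, 5, 2 → best response Patch.
Attacker against Monitor: payoffs 7, 6, 5, 2 → best response Patch.
Attacker against Decoy: payoffs 5, 3, 9, 4 → best response Decoy.
Mutual best responses: (Monitor, Patch).

Pure NE: (Monitor, Patch)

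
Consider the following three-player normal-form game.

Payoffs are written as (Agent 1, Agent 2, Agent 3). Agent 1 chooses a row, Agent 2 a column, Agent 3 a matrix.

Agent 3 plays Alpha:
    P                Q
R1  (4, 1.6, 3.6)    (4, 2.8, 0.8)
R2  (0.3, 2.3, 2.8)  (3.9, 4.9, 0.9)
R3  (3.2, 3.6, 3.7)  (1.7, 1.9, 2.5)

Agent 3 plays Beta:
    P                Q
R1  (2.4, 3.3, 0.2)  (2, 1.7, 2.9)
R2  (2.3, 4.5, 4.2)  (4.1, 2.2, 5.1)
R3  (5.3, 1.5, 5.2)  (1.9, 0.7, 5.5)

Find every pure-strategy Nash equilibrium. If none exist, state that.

Pure NE: (R3, P, Beta)

(R1, P, Alpha): Agent 2 can switch to Q (1.6 → 2.8). Not NE.
(R1, P, Beta): Agent 1 can switch to R3 (2.4 → 5.3). Not NE.
(R1, Q, Alpha): Agent 3 can switch to Beta (0.8 → 2.9). Not NE.
(R1, Q, Beta): Agent 1 can switch to R2 (2 → 4.1). Not NE.
(R2, P, Alpha): Agent 1 can switch to R1 (0.3 → 4). Not NE.
(R2, P, Beta): Agent 1 can switch to R1 (2.3 → 2.4). Not NE.
(R2, Q, Alpha): Agent 1 can switch to R1 (3.9 → 4). Not NE.
(R2, Q, Beta): Agent 2 can switch to P (2.2 → 4.5). Not NE.
(R3, P, Alpha): Agent 1 can switch to R1 (3.2 → 4). Not NE.
(R3, P, Beta): Agent 1 gets 5.3, best alternative 2.4; Agent 2 gets 1.5, best alternative 0.7; Agent 3 gets 5.2, best alternative 3.7. No profitable deviation — NE.
(R3, Q, Alpha): Agent 1 can switch to R1 (1.7 → 4). Not NE.
(R3, Q, Beta): Agent 1 can switch to R1 (1.9 → 2). Not NE.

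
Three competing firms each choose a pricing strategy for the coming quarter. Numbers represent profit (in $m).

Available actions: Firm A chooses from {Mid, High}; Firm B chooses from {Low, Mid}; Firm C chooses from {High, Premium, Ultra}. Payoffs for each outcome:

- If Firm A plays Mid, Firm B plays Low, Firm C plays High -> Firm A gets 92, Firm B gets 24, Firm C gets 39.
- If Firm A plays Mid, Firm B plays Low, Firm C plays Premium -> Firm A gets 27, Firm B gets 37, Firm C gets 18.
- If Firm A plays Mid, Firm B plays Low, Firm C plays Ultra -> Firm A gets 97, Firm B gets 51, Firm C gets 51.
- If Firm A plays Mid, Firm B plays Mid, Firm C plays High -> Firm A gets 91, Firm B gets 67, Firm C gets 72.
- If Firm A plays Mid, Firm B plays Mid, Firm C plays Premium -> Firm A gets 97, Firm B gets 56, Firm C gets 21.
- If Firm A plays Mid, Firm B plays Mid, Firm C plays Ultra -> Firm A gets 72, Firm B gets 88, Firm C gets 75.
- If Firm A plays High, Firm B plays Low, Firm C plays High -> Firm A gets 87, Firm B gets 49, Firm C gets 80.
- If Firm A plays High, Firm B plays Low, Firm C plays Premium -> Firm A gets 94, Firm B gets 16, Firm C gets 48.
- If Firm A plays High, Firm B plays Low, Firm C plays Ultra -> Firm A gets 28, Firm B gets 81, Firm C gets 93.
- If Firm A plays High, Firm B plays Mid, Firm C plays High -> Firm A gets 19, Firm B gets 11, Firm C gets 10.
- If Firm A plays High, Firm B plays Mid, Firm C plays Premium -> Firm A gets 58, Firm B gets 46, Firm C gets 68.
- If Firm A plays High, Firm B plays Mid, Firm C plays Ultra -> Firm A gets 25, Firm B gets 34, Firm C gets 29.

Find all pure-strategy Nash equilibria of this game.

Firm A against (Low, High): payoffs 92, 87 → best response Mid.
Firm A against (Low, Premium): payoffs 27, 94 → best response High.
Firm A against (Low, Ultra): payoffs 97, 28 → best response Mid.
Firm A against (Mid, High): payoffs 91, 19 → best response Mid.
Firm A against (Mid, Premium): payoffs 97, 58 → best response Mid.
Firm A against (Mid, Ultra): payoffs 72, 25 → best response Mid.
Firm B against (Mid, High): payoffs 24, 67 → best response Mid.
Firm B against (Mid, Premium): payoffs 37, 56 → best response Mid.
Firm B against (Mid, Ultra): payoffs 51, 88 → best response Mid.
Firm B against (High, High): payoffs 49, 11 → best response Low.
Firm B against (High, Premium): payoffs 16, 46 → best response Mid.
Firm B against (High, Ultra): payoffs 81, 34 → best response Low.
Firm C against (Mid, Low): payoffs 39, 18, 51 → best response Ultra.
Firm C against (Mid, Mid): payoffs 72, 21, 75 → best response Ultra.
Firm C against (High, Low): payoffs 80, 48, 93 → best response Ultra.
Firm C against (High, Mid): payoffs 10, 68, 29 → best response Premium.
Mutual best responses: (Mid, Mid, Ultra).

(Mid, Mid, Ultra)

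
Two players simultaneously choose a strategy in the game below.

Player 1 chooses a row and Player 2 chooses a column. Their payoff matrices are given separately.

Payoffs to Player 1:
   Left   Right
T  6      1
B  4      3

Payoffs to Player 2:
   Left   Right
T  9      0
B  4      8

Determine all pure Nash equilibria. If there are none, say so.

Player 1 against Left: payoffs 6, 4 → best response T.
Player 1 against Right: payoffs 1, 3 → best response B.
Player 2 against T: payoffs 9, 0 → best response Left.
Player 2 against B: payoffs 4, 8 → best response Right.
Mutual best responses: (T, Left); (B, Right).

The pure Nash equilibria are (T, Left), (B, Right).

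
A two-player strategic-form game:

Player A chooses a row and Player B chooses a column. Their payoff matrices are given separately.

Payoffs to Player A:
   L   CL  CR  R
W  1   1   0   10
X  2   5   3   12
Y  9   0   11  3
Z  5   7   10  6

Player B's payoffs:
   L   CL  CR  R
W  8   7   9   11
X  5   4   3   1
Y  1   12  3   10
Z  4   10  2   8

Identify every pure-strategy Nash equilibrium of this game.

(W, L): Player A can switch to X (1 → 2). Not NE.
(W, CL): Player A can switch to X (1 → 5). Not NE.
(W, CR): Player A can switch to X (0 → 3). Not NE.
(W, R): Player A can switch to X (10 → 12). Not NE.
(X, L): Player A can switch to Y (2 → 9). Not NE.
(X, CL): Player A can switch to Z (5 → 7). Not NE.
(X, CR): Player A can switch to Y (3 → 11). Not NE.
(X, R): Player B can switch to L (1 → 5). Not NE.
(Z, CL): Player A gets 7, best alternative 5; Player B gets 10, best alternative 8. No profitable deviation — NE.
(The remaining 7 profiles each have a profitable deviation by the same check.)

The unique pure-strategy Nash equilibrium is (Z, CL).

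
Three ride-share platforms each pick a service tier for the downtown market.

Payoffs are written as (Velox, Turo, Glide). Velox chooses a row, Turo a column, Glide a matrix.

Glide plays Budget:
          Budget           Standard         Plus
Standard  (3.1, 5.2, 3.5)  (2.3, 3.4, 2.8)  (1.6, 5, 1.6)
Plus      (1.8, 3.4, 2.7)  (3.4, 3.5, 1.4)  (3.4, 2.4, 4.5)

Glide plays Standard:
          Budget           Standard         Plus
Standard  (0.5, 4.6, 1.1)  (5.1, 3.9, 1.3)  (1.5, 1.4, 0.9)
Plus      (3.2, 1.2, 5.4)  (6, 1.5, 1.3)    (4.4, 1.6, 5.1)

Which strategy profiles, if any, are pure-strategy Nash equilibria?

Pure-strategy Nash equilibria: (Standard, Budget, Budget) and (Plus, Standard, Budget) and (Plus, Plus, Standard)

Velox against (Budget, Budget): payoffs 3.1, 1.8 → best response Standard.
Velox against (Budget, Standard): payoffs 0.5, 3.2 → best response Plus.
Velox against (Standard, Budget): payoffs 2.3, 3.4 → best response Plus.
Velox against (Standard, Standard): payoffs 5.1, 6 → best response Plus.
Velox against (Plus, Budget): payoffs 1.6, 3.4 → best response Plus.
Velox against (Plus, Standard): payoffs 1.5, 4.4 → best response Plus.
Turo against (Standard, Budget): payoffs 5.2, 3.4, 5 → best response Budget.
Turo against (Standard, Standard): payoffs 4.6, 3.9, 1.4 → best response Budget.
Turo against (Plus, Budget): payoffs 3.4, 3.5, 2.4 → best response Standard.
Turo against (Plus, Standard): payoffs 1.2, 1.5, 1.6 → best response Plus.
Glide against (Standard, Budget): payoffs 3.5, 1.1 → best response Budget.
Glide against (Standard, Standard): payoffs 2.8, 1.3 → best response Budget.
Glide against (Standard, Plus): payoffs 1.6, 0.9 → best response Budget.
Glide against (Plus, Budget): payoffs 2.7, 5.4 → best response Standard.
Glide against (Plus, Standard): payoffs 1.4, 1.3 → best response Budget.
Glide against (Plus, Plus): payoffs 4.5, 5.1 → best response Standard.
Mutual best responses: (Standard, Budget, Budget); (Plus, Standard, Budget); (Plus, Plus, Standard).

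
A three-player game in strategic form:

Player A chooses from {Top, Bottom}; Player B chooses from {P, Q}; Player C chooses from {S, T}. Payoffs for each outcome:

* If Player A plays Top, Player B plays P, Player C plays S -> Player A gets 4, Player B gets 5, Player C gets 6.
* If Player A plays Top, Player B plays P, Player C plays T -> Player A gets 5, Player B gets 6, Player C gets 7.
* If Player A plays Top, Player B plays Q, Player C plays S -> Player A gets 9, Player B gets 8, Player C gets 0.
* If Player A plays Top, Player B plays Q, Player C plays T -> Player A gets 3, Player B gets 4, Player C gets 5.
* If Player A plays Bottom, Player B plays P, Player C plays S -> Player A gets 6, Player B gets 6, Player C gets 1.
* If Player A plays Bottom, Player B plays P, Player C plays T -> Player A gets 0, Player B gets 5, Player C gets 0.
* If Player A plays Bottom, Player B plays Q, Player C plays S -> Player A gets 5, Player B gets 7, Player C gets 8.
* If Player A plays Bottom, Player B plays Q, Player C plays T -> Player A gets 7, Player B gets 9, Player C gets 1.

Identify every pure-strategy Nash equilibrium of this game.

Player A against (P, S): payoffs 4, 6 → best response Bottom.
Player A against (P, T): payoffs 5, 0 → best response Top.
Player A against (Q, S): payoffs 9, 5 → best response Top.
Player A against (Q, T): payoffs 3, 7 → best response Bottom.
Player B against (Top, S): payoffs 5, 8 → best response Q.
Player B against (Top, T): payoffs 6, 4 → best response P.
Player B against (Bottom, S): payoffs 6, 7 → best response Q.
Player B against (Bottom, T): payoffs 5, 9 → best response Q.
Player C against (Top, P): payoffs 6, 7 → best response T.
Player C against (Top, Q): payoffs 0, 5 → best response T.
Player C against (Bottom, P): payoffs 1, 0 → best response S.
Player C against (Bottom, Q): payoffs 8, 1 → best response S.
Mutual best responses: (Top, P, T).

(Top, P, T)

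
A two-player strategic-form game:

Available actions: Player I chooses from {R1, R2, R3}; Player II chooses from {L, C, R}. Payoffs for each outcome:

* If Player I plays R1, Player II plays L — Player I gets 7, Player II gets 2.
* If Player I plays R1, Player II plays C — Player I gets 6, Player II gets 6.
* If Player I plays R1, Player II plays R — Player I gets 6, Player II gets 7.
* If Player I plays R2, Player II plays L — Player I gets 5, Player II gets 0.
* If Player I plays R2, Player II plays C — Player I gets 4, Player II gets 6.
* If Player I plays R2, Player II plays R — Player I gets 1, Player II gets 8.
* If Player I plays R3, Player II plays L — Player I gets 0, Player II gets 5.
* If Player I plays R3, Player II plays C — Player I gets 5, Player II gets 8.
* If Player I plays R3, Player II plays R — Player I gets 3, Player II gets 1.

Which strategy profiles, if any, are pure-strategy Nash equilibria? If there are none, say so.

Player I against L: payoffs 7, 5, 0 → best response R1.
Player I against C: payoffs 6, 4, 5 → best response R1.
Player I against R: payoffs 6, 1, 3 → best response R1.
Player II against R1: payoffs 2, 6, 7 → best response R.
Player II against R2: payoffs 0, 6, 8 → best response R.
Player II against R3: payoffs 5, 8, 1 → best response C.
Mutual best responses: (R1, R).

(R1, R)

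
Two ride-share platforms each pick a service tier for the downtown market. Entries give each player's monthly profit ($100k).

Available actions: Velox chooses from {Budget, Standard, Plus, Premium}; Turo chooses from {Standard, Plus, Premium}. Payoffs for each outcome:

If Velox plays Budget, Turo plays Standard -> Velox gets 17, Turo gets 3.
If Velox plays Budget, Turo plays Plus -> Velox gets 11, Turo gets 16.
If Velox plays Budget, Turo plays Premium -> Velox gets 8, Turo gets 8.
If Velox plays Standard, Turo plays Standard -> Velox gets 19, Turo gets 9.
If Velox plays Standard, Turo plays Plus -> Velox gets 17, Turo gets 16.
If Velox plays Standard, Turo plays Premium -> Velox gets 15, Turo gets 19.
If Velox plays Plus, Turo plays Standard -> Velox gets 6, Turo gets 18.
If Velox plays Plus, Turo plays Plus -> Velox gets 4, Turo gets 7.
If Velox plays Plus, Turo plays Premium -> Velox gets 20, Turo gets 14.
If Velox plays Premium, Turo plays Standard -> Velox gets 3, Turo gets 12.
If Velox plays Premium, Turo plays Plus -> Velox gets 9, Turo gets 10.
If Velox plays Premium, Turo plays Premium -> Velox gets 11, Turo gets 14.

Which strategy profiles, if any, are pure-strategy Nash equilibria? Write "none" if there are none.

Check each profile: it is a Nash equilibrium iff no player can strictly gain by switching unilaterally.
(Budget, Standard): Velox can switch to Standard (17 → 19). Not NE.
(Budget, Plus): Velox can switch to Standard (11 → 17). Not NE.
(Budget, Premium): Velox can switch to Standard (8 → 15). Not NE.
(Standard, Standard): Turo can switch to Plus (9 → 16). Not NE.
(Standard, Plus): Turo can switch to Premium (16 → 19). Not NE.
(Standard, Premium): Velox can switch to Plus (15 → 20). Not NE.
(The remaining 6 profiles each have a profitable deviation by the same check.)

No pure-strategy Nash equilibrium.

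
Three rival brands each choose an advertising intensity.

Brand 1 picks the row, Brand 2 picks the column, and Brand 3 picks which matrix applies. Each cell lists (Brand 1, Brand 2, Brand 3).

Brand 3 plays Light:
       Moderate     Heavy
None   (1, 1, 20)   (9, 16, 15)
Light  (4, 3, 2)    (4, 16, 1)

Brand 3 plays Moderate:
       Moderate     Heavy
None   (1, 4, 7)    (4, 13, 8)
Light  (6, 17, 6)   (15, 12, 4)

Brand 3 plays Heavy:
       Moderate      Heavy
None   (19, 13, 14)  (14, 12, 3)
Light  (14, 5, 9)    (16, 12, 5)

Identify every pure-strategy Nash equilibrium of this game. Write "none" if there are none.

Pure-strategy Nash equilibria: (None, Heavy, Light) and (Light, Heavy, Heavy)

Mark each player's best response to every combination of opponents' strategies; a profile where every player is best-responding is a pure Nash equilibrium.
Brand 1 against (Moderate, Light): payoffs 1, 4 → best response Light.
Brand 1 against (Moderate, Moderate): payoffs 1, 6 → best response Light.
Brand 1 against (Moderate, Heavy): payoffs 19, 14 → best response None.
Brand 1 against (Heavy, Light): payoffs 9, 4 → best response None.
Brand 1 against (Heavy, Moderate): payoffs 4, 15 → best response Light.
Brand 1 against (Heavy, Heavy): payoffs 14, 16 → best response Light.
Brand 2 against (None, Light): payoffs 1, 16 → best response Heavy.
Brand 2 against (None, Moderate): payoffs 4, 13 → best response Heavy.
Brand 2 against (None, Heavy): payoffs 13, 12 → best response Moderate.
Brand 2 against (Light, Light): payoffs 3, 16 → best response Heavy.
Brand 2 against (Light, Moderate): payoffs 17, 12 → best response Moderate.
Brand 2 against (Light, Heavy): payoffs 5, 12 → best response Heavy.
Brand 3 against (None, Moderate): payoffs 20, 7, 14 → best response Light.
Brand 3 against (None, Heavy): payoffs 15, 8, 3 → best response Light.
Brand 3 against (Light, Moderate): payoffs 2, 6, 9 → best response Heavy.
Brand 3 against (Light, Heavy): payoffs 1, 4, 5 → best response Heavy.
Mutual best responses: (None, Heavy, Light); (Light, Heavy, Heavy).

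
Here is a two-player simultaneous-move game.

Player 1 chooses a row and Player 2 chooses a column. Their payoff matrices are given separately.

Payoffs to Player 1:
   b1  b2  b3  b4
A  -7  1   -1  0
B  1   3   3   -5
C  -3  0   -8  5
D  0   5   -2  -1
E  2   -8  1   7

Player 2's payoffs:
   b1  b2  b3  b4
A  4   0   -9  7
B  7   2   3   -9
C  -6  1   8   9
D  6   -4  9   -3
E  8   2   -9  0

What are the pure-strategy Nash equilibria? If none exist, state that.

(E, b1)

For each player, find the best response to each opponent profile; mutual best responses are the pure NE.
Player 1 against b1: payoffs -7, 1, -3, 0, 2 → best response E.
Player 1 against b2: payoffs 1, 3, 0, 5, -8 → best response D.
Player 1 against b3: payoffs -1, 3, -8, -2, 1 → best response B.
Player 1 against b4: payoffs 0, -5, 5, -1, 7 → best response E.
Player 2 against A: payoffs 4, 0, -9, 7 → best response b4.
Player 2 against B: payoffs 7, 2, 3, -9 → best response b1.
Player 2 against C: payoffs -6, 1, 8, 9 → best response b4.
Player 2 against D: payoffs 6, -4, 9, -3 → best response b3.
Player 2 against E: payoffs 8, 2, -9, 0 → best response b1.
Mutual best responses: (E, b1).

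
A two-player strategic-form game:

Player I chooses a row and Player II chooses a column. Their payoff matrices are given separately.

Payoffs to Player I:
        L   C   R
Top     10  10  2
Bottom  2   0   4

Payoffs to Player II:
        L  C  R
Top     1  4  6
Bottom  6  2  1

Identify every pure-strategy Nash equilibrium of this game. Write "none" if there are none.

This game has no pure Nash equilibrium.

Check each profile: it is a Nash equilibrium iff no player can strictly gain by switching unilaterally.
(Top, L): Player II can switch to C (1 → 4). Not NE.
(Top, C): Player II can switch to R (4 → 6). Not NE.
(Top, R): Player I can switch to Bottom (2 → 4). Not NE.
(Bottom, L): Player I can switch to Top (2 → 10). Not NE.
(Bottom, C): Player I can switch to Top (0 → 10). Not NE.
(Bottom, R): Player II can switch to L (1 → 6). Not NE.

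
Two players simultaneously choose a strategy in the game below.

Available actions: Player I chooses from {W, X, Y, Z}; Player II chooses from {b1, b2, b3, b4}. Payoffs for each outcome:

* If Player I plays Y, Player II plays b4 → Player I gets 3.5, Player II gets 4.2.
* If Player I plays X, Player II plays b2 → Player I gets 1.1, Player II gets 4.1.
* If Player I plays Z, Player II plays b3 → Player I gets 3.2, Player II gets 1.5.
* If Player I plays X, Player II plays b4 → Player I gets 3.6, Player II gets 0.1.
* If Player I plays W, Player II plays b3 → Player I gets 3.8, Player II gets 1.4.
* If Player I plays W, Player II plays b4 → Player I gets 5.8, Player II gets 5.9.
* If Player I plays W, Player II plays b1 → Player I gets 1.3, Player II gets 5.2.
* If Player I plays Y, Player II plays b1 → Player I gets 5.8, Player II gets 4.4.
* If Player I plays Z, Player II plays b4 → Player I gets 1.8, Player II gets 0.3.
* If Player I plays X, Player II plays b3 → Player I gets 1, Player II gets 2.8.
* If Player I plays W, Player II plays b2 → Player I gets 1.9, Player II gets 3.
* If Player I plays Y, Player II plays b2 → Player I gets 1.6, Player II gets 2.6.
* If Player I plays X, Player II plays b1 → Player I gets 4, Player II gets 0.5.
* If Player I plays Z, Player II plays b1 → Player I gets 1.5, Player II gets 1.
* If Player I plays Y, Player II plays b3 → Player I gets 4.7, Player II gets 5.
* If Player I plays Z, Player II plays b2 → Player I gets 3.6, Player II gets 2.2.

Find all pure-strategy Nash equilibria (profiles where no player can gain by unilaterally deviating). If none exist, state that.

For each player, find the best response to each opponent profile; mutual best responses are the pure NE.
Player I against b1: payoffs 1.3, 4, 5.8, 1.5 → best response Y.
Player I against b2: payoffs 1.9, 1.1, 1.6, 3.6 → best response Z.
Player I against b3: payoffs 3.8, 1, 4.7, 3.2 → best response Y.
Player I against b4: payoffs 5.8, 3.6, 3.5, 1.8 → best response W.
Player II against W: payoffs 5.2, 3, 1.4, 5.9 → best response b4.
Player II against X: payoffs 0.5, 4.1, 2.8, 0.1 → best response b2.
Player II against Y: payoffs 4.4, 2.6, 5, 4.2 → best response b3.
Player II against Z: payoffs 1, 2.2, 1.5, 0.3 → best response b2.
Mutual best responses: (W, b4); (Y, b3); (Z, b2).

Pure-strategy Nash equilibria: (W, b4), (Y, b3), (Z, b2)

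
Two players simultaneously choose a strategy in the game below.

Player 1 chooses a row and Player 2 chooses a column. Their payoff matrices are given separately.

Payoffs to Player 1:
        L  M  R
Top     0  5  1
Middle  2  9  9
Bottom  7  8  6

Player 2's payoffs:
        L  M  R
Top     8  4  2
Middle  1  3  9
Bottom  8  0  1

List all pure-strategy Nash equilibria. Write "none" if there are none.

The pure Nash equilibria are (Middle, R) and (Bottom, L).

Player 1 against L: payoffs 0, 2, 7 → best response Bottom.
Player 1 against M: payoffs 5, 9, 8 → best response Middle.
Player 1 against R: payoffs 1, 9, 6 → best response Middle.
Player 2 against Top: payoffs 8, 4, 2 → best response L.
Player 2 against Middle: payoffs 1, 3, 9 → best response R.
Player 2 against Bottom: payoffs 8, 0, 1 → best response L.
Mutual best responses: (Middle, R); (Bottom, L).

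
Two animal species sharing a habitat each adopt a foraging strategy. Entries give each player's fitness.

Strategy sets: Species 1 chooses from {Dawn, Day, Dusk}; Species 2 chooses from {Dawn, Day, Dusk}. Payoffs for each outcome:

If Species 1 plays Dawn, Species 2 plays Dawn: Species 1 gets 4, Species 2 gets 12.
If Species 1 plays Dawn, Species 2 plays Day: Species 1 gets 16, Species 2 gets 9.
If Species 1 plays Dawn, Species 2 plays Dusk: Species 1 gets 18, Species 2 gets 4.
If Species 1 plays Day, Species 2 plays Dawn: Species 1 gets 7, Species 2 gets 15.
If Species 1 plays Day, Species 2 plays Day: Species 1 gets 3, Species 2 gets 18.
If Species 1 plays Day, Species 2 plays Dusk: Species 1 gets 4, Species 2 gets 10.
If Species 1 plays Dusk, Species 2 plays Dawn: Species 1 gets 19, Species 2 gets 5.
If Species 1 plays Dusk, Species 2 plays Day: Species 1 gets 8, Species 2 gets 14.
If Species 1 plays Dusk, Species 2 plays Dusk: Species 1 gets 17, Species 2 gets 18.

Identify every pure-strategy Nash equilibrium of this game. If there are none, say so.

No pure-strategy Nash equilibrium.

(Dawn, Dawn): Species 1 can switch to Day (4 → 7). Not NE.
(Dawn, Day): Species 2 can switch to Dawn (9 → 12). Not NE.
(Dawn, Dusk): Species 2 can switch to Dawn (4 → 12). Not NE.
(Day, Dawn): Species 1 can switch to Dusk (7 → 19). Not NE.
(Day, Day): Species 1 can switch to Dawn (3 → 16). Not NE.
(Day, Dusk): Species 1 can switch to Dawn (4 → 18). Not NE.
(The remaining 3 profiles each have a profitable deviation by the same check.)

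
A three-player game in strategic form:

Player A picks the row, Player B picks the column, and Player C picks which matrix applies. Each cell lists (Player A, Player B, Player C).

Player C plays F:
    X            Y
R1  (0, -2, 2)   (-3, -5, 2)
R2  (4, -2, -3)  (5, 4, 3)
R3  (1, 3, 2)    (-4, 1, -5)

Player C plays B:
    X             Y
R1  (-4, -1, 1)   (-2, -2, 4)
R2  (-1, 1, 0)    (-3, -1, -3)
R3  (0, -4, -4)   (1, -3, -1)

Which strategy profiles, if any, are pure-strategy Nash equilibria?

(R2, Y, F), (R3, Y, B)

(R1, X, F): Player A can switch to R2 (0 → 4). Not NE.
(R1, X, B): Player A can switch to R2 (-4 → -1). Not NE.
(R1, Y, F): Player A can switch to R2 (-3 → 5). Not NE.
(R1, Y, B): Player A can switch to R3 (-2 → 1). Not NE.
(R2, X, F): Player B can switch to Y (-2 → 4). Not NE.
(R2, X, B): Player A can switch to R3 (-1 → 0). Not NE.
(R2, Y, F): Player A gets 5, best alternative -3; Player B gets 4, best alternative -2; Player C gets 3, best alternative -3. No profitable deviation — NE.
(R2, Y, B): Player A can switch to R1 (-3 → -2). Not NE.
(R3, X, F): Player A can switch to R2 (1 → 4). Not NE.
(R3, Y, B): Player A gets 1, best alternative -2; Player B gets -3, best alternative -4; Player C gets -1, best alternative -5. No profitable deviation — NE.
(The remaining 2 profiles each have a profitable deviation by the same check.)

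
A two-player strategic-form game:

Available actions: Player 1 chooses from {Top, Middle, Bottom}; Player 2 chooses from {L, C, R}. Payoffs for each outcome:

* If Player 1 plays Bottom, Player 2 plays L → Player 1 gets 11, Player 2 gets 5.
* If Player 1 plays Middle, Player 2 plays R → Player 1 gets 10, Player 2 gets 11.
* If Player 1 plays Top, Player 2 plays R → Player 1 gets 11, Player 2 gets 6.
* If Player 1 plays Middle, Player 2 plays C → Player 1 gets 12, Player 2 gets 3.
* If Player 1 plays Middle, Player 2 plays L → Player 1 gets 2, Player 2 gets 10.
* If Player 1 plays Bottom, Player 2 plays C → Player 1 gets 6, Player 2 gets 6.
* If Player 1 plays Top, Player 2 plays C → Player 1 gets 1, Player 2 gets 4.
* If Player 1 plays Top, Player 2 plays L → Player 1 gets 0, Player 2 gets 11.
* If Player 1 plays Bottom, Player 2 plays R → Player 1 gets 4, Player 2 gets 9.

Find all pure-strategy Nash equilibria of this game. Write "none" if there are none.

(Top, L): Player 1 can switch to Middle (0 → 2). Not NE.
(Top, C): Player 1 can switch to Middle (1 → 12). Not NE.
(Top, R): Player 2 can switch to L (6 → 11). Not NE.
(Middle, L): Player 1 can switch to Bottom (2 → 11). Not NE.
(Middle, C): Player 2 can switch to L (3 → 10). Not NE.
(Middle, R): Player 1 can switch to Top (10 → 11). Not NE.
(The remaining 3 profiles each have a profitable deviation by the same check.)

none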